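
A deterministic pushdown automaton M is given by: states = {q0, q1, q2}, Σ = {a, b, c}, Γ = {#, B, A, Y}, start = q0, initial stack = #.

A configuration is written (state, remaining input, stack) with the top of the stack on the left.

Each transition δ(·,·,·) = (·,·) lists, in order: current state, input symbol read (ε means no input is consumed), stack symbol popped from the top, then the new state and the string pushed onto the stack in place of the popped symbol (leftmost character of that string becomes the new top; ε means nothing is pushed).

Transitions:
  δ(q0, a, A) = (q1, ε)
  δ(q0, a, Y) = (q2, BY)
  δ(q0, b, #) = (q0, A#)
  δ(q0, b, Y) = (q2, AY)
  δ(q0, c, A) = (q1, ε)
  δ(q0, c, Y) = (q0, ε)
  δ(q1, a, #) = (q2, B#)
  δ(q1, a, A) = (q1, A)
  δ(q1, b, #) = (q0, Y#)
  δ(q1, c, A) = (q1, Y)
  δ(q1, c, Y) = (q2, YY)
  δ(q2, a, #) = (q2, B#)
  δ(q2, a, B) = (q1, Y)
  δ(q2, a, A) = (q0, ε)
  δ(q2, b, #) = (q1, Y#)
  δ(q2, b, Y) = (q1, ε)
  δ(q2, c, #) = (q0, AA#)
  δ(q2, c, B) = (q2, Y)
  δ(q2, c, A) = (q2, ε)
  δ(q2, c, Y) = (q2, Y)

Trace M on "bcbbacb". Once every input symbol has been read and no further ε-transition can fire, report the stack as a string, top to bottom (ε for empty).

(q0, bcbbacb, #)
  read b, top #: go to q0, push A# → (q0, cbbacb, A#)
  read c, top A: go to q1, push ε → (q1, bbacb, #)
  read b, top #: go to q0, push Y# → (q0, bacb, Y#)
  read b, top Y: go to q2, push AY → (q2, acb, AY#)
  read a, top A: go to q0, push ε → (q0, cb, Y#)
  read c, top Y: go to q0, push ε → (q0, b, #)
  read b, top #: go to q0, push A# → (q0, ε, A#)
All input consumed in state q0 with stack A#.

A#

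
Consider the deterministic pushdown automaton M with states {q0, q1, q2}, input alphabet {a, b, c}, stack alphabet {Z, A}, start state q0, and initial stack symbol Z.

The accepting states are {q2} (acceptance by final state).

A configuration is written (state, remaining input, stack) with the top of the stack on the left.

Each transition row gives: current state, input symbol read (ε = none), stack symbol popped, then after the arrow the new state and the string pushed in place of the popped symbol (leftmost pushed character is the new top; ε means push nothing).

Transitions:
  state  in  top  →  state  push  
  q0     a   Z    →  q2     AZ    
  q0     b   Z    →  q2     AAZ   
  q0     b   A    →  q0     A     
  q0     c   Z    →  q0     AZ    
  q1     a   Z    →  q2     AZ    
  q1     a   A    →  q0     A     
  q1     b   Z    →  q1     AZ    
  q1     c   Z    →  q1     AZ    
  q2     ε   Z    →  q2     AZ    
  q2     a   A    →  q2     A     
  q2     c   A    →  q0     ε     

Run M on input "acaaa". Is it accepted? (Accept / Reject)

Accept

(q0, acaaa, Z) ⊢ (q2, caaa, AZ) ⊢ (q0, aaa, Z) ⊢ (q2, aa, AZ) ⊢ (q2, a, AZ) ⊢ (q2, ε, AZ)
All input consumed; state q2 ∈ F.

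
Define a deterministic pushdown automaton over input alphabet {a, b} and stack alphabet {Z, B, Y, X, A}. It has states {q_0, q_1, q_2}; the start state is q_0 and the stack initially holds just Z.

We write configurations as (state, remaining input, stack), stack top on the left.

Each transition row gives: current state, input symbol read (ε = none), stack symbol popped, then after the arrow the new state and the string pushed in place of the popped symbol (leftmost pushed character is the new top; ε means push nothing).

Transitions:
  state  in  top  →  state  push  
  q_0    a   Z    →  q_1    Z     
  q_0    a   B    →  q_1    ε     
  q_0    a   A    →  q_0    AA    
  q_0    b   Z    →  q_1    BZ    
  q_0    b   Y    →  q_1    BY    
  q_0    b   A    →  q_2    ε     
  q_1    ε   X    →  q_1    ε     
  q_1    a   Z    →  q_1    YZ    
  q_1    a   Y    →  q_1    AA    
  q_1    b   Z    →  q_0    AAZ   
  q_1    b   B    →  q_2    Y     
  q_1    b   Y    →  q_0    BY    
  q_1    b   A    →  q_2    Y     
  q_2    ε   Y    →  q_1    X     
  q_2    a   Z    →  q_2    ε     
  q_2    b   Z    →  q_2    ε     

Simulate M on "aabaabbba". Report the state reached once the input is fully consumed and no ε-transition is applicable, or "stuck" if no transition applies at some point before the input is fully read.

(q_0, aabaabbba, Z)
  read a, top Z: go to q_1, push Z → (q_1, abaabbba, Z)
  read a, top Z: go to q_1, push YZ → (q_1, baabbba, YZ)
  read b, top Y: go to q_0, push BY → (q_0, aabbba, BYZ)
  read a, top B: go to q_1, push ε → (q_1, abbba, YZ)
  read a, top Y: go to q_1, push AA → (q_1, bbba, AAZ)
  read b, top A: go to q_2, push Y → (q_2, bba, YAZ)
  ε-move, top Y: go to q_1, push X → (q_1, bba, XAZ)
  ε-move, top X: go to q_1, push ε → (q_1, bba, AZ)
  read b, top A: go to q_2, push Y → (q_2, ba, YZ)
  ε-move, top Y: go to q_1, push X → (q_1, ba, XZ)
  ε-move, top X: go to q_1, push ε → (q_1, ba, Z)
  read b, top Z: go to q_0, push AAZ → (q_0, a, AAZ)
  read a, top A: go to q_0, push AA → (q_0, ε, AAAZ)
All input consumed; M is in state q_0.

q_0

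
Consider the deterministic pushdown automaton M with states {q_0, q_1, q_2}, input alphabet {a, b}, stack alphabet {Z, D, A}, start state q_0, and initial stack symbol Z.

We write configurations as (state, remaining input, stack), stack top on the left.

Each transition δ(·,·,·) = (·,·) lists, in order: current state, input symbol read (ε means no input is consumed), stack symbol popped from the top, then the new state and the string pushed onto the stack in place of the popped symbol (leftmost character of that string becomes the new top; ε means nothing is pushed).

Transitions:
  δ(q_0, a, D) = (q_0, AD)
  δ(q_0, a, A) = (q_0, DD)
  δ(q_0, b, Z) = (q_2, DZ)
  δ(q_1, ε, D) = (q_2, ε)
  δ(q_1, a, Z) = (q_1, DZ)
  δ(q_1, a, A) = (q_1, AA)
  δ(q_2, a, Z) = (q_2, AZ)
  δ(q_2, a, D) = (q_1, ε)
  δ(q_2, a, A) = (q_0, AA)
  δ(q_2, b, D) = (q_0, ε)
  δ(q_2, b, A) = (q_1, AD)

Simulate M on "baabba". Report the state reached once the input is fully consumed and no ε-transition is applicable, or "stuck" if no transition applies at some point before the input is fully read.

(q_0, baabba, Z)
  read b, top Z: go to q_2, push DZ → (q_2, aabba, DZ)
  read a, top D: go to q_1, push ε → (q_1, abba, Z)
  read a, top Z: go to q_1, push DZ → (q_1, bba, DZ)
  ε-move, top D: go to q_2, push ε → (q_2, bba, Z)
No transition for (q_2, b, top Z); M blocks with input bba remaining.

stuck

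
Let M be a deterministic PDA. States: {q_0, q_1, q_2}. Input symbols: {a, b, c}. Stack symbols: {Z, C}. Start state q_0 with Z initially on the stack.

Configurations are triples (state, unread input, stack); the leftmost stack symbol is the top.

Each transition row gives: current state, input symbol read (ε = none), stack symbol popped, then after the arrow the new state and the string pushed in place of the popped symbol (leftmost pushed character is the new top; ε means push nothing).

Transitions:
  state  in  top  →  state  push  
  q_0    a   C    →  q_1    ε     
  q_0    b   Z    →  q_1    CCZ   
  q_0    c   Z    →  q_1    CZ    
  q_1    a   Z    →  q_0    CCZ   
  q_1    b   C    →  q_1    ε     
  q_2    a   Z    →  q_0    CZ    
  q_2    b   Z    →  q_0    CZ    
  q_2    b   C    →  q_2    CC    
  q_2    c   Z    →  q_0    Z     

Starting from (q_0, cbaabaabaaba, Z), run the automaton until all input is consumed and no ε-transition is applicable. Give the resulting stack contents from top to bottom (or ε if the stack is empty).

CCZ

(q_0, cbaabaabaaba, Z)
  read c, top Z: go to q_1, push CZ → (q_1, baabaabaaba, CZ)
  read b, top C: go to q_1, push ε → (q_1, aabaabaaba, Z)
  read a, top Z: go to q_0, push CCZ → (q_0, abaabaaba, CCZ)
  read a, top C: go to q_1, push ε → (q_1, baabaaba, CZ)
  read b, top C: go to q_1, push ε → (q_1, aabaaba, Z)
  read a, top Z: go to q_0, push CCZ → (q_0, abaaba, CCZ)
  read a, top C: go to q_1, push ε → (q_1, baaba, CZ)
  read b, top C: go to q_1, push ε → (q_1, aaba, Z)
  read a, top Z: go to q_0, push CCZ → (q_0, aba, CCZ)
  read a, top C: go to q_1, push ε → (q_1, ba, CZ)
  read b, top C: go to q_1, push ε → (q_1, a, Z)
  read a, top Z: go to q_0, push CCZ → (q_0, ε, CCZ)
All input consumed in state q_0 with stack CCZ.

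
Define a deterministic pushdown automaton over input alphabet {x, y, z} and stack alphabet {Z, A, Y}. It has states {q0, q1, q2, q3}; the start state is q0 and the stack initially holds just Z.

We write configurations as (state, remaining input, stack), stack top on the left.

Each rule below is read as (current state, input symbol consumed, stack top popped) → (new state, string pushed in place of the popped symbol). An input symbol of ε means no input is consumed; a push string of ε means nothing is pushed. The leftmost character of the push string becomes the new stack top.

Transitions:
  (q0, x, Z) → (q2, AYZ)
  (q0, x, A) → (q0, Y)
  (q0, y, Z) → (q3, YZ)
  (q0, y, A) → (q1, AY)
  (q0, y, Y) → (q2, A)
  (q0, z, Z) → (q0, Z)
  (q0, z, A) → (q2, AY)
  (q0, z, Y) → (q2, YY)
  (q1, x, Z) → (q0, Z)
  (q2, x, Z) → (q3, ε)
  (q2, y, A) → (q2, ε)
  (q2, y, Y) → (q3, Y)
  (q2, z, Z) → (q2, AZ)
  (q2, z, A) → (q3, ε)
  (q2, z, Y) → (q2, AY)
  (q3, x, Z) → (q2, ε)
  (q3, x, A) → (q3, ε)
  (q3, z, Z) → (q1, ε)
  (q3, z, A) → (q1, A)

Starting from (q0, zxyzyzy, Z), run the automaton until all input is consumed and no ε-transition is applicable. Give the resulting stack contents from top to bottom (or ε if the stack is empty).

(q0, zxyzyzy, Z)
  read z, top Z: go to q0, push Z → (q0, xyzyzy, Z)
  read x, top Z: go to q2, push AYZ → (q2, yzyzy, AYZ)
  read y, top A: go to q2, push ε → (q2, zyzy, YZ)
  read z, top Y: go to q2, push AY → (q2, yzy, AYZ)
  read y, top A: go to q2, push ε → (q2, zy, YZ)
  read z, top Y: go to q2, push AY → (q2, y, AYZ)
  read y, top A: go to q2, push ε → (q2, ε, YZ)
All input consumed in state q2 with stack YZ.

YZ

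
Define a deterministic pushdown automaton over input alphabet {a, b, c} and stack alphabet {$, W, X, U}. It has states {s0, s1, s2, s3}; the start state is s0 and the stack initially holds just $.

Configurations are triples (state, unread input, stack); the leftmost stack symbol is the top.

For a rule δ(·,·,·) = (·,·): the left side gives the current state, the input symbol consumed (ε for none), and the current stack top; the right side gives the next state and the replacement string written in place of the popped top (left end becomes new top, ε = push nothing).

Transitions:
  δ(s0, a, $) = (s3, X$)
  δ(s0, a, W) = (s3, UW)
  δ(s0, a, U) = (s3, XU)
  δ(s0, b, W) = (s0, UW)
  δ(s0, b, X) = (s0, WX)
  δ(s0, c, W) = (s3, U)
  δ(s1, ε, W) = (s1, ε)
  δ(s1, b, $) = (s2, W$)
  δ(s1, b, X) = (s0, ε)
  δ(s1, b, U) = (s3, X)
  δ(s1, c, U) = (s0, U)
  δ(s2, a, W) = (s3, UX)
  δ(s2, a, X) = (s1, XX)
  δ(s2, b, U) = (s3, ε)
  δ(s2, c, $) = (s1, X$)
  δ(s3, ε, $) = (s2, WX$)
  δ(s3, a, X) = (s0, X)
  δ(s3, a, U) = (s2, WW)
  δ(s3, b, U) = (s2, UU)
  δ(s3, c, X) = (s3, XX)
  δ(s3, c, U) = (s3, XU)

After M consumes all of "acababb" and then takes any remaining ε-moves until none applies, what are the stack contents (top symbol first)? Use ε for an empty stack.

UWXX$

(s0, acababb, $)
  read a, top $: go to s3, push X$ → (s3, cababb, X$)
  read c, top X: go to s3, push XX → (s3, ababb, XX$)
  read a, top X: go to s0, push X → (s0, babb, XX$)
  read b, top X: go to s0, push WX → (s0, abb, WXX$)
  read a, top W: go to s3, push UW → (s3, bb, UWXX$)
  read b, top U: go to s2, push UU → (s2, b, UUWXX$)
  read b, top U: go to s3, push ε → (s3, ε, UWXX$)
All input consumed in state s3 with stack UWXX$.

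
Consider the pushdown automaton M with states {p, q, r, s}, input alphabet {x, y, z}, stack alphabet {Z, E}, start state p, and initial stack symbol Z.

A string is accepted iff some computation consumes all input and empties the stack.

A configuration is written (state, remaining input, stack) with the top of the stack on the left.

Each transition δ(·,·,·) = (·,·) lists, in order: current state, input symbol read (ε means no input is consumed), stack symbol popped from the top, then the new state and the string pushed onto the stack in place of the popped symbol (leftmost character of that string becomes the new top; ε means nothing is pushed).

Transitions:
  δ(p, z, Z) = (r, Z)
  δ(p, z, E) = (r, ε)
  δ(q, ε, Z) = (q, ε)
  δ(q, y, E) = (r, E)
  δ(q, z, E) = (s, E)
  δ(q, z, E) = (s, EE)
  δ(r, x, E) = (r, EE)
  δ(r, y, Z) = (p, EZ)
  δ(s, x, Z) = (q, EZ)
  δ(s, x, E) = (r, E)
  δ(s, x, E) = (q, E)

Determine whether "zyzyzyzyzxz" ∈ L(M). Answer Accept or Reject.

Reject

No computation consumes all input and empties the stack.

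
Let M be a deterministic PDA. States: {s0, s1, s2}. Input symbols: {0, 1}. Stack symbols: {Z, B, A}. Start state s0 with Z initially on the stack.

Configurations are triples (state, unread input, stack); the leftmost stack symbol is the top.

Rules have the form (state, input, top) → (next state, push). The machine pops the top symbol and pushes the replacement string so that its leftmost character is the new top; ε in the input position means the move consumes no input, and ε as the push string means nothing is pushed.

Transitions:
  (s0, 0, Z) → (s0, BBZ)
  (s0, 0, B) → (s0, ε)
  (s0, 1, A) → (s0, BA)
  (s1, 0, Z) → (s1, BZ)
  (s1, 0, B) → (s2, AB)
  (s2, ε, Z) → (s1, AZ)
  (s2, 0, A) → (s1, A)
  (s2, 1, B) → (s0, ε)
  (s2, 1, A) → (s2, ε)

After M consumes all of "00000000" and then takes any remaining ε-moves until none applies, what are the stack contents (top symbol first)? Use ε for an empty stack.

(s0, 00000000, Z)
  read 0, top Z: go to s0, push BBZ → (s0, 0000000, BBZ)
  read 0, top B: go to s0, push ε → (s0, 000000, BZ)
  read 0, top B: go to s0, push ε → (s0, 00000, Z)
  read 0, top Z: go to s0, push BBZ → (s0, 0000, BBZ)
  read 0, top B: go to s0, push ε → (s0, 000, BZ)
  read 0, top B: go to s0, push ε → (s0, 00, Z)
  read 0, top Z: go to s0, push BBZ → (s0, 0, BBZ)
  read 0, top B: go to s0, push ε → (s0, ε, BZ)
All input consumed in state s0 with stack BZ.

BZ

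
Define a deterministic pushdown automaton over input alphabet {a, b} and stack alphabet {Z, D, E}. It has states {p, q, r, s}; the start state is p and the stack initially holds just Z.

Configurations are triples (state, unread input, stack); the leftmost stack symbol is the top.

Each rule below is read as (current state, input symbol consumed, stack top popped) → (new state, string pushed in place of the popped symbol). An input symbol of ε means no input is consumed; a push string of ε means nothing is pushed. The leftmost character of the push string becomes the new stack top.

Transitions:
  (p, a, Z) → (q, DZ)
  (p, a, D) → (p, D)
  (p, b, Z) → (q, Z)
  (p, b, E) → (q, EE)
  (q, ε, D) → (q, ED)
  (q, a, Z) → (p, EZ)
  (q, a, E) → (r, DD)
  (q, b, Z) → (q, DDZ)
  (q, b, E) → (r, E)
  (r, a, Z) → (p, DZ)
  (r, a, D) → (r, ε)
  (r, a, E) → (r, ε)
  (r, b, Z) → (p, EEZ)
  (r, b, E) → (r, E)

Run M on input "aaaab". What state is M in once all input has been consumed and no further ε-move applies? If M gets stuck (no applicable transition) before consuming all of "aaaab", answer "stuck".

stuck

(p, aaaab, Z)
  read a, top Z: go to q, push DZ → (q, aaab, DZ)
  ε-move, top D: go to q, push ED → (q, aaab, EDZ)
  read a, top E: go to r, push DD → (r, aab, DDDZ)
  read a, top D: go to r, push ε → (r, ab, DDZ)
  read a, top D: go to r, push ε → (r, b, DZ)
No transition for (r, b, top D); M blocks with input b remaining.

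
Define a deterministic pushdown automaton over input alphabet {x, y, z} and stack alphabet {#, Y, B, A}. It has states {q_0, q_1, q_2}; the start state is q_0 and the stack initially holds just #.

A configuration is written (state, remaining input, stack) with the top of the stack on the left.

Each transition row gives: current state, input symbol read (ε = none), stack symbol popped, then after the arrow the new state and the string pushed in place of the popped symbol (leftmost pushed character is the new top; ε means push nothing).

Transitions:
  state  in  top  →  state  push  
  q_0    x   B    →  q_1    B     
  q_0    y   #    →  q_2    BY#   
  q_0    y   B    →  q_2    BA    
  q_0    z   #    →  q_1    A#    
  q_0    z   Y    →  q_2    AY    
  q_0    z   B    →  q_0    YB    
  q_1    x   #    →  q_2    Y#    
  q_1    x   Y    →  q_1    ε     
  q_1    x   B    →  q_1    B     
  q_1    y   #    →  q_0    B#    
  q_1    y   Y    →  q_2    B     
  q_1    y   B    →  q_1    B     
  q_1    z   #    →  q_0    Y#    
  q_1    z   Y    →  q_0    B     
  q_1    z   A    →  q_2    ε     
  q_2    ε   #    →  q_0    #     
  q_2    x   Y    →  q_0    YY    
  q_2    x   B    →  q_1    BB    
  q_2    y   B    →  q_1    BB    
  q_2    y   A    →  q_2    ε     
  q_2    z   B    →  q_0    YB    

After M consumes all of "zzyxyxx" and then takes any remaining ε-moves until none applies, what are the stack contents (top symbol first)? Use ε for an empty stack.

BBY#

(q_0, zzyxyxx, #)
  read z, top #: go to q_1, push A# → (q_1, zyxyxx, A#)
  read z, top A: go to q_2, push ε → (q_2, yxyxx, #)
  ε-move, top #: go to q_0, push # → (q_0, yxyxx, #)
  read y, top #: go to q_2, push BY# → (q_2, xyxx, BY#)
  read x, top B: go to q_1, push BB → (q_1, yxx, BBY#)
  read y, top B: go to q_1, push B → (q_1, xx, BBY#)
  read x, top B: go to q_1, push B → (q_1, x, BBY#)
  read x, top B: go to q_1, push B → (q_1, ε, BBY#)
All input consumed in state q_1 with stack BBY#.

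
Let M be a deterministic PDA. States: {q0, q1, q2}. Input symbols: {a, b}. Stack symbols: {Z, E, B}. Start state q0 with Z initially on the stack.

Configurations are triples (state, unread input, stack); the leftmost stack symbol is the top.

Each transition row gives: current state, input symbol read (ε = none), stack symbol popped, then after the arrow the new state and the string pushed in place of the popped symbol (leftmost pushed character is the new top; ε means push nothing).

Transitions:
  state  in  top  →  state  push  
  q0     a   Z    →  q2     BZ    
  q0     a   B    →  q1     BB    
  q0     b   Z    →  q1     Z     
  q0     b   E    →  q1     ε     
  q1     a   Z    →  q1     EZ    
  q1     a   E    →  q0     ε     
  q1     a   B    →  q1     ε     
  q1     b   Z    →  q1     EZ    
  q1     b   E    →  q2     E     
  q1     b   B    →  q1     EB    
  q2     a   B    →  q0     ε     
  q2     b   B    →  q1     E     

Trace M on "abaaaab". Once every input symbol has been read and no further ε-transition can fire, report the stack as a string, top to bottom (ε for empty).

(q0, abaaaab, Z) ⊢ (q2, baaaab, BZ) ⊢ (q1, aaaab, EZ) ⊢ (q0, aaab, Z) ⊢ (q2, aab, BZ) ⊢ (q0, ab, Z) ⊢ (q2, b, BZ) ⊢ (q1, ε, EZ)
All input consumed in state q1 with stack EZ.

EZ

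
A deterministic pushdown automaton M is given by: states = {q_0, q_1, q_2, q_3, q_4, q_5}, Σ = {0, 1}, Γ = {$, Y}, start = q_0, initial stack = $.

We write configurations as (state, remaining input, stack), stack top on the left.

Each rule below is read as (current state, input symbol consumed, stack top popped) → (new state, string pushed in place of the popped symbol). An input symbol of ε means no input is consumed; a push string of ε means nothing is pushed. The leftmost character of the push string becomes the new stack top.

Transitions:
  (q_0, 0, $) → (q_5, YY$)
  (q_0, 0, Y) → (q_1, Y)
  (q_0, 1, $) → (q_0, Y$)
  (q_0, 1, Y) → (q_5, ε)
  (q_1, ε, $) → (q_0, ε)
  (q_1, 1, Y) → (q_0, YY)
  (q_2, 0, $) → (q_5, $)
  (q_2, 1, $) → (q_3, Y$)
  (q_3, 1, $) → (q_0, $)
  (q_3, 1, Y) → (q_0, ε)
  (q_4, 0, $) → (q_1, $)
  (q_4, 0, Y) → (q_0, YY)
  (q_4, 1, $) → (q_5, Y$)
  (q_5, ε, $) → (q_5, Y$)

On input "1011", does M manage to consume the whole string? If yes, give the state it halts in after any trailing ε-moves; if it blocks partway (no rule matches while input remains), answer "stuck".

(q_0, 1011, $) ⊢ (q_0, 011, Y$) ⊢ (q_1, 11, Y$) ⊢ (q_0, 1, YY$) ⊢ (q_5, ε, Y$)
All input consumed; M is in state q_5.

q_5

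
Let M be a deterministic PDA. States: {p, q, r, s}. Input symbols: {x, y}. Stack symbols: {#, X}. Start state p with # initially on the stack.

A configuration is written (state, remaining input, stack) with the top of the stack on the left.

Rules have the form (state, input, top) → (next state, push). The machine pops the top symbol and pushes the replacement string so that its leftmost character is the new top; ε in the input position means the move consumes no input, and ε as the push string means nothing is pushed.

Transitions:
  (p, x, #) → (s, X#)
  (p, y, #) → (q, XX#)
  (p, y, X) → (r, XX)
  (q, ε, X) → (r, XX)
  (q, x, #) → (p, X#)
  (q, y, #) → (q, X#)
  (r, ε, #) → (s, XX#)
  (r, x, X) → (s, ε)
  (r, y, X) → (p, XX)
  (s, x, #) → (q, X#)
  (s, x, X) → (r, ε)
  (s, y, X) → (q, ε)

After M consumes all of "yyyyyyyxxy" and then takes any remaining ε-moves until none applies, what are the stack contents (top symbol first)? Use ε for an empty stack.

XXXXXXXX#

(p, yyyyyyyxxy, #)
  read y, top #: go to q, push XX# → (q, yyyyyyxxy, XX#)
  ε-move, top X: go to r, push XX → (r, yyyyyyxxy, XXX#)
  read y, top X: go to p, push XX → (p, yyyyyxxy, XXXX#)
  read y, top X: go to r, push XX → (r, yyyyxxy, XXXXX#)
  read y, top X: go to p, push XX → (p, yyyxxy, XXXXXX#)
  read y, top X: go to r, push XX → (r, yyxxy, XXXXXXX#)
  read y, top X: go to p, push XX → (p, yxxy, XXXXXXXX#)
  read y, top X: go to r, push XX → (r, xxy, XXXXXXXXX#)
  read x, top X: go to s, push ε → (s, xy, XXXXXXXX#)
  read x, top X: go to r, push ε → (r, y, XXXXXXX#)
  read y, top X: go to p, push XX → (p, ε, XXXXXXXX#)
All input consumed in state p with stack XXXXXXXX#.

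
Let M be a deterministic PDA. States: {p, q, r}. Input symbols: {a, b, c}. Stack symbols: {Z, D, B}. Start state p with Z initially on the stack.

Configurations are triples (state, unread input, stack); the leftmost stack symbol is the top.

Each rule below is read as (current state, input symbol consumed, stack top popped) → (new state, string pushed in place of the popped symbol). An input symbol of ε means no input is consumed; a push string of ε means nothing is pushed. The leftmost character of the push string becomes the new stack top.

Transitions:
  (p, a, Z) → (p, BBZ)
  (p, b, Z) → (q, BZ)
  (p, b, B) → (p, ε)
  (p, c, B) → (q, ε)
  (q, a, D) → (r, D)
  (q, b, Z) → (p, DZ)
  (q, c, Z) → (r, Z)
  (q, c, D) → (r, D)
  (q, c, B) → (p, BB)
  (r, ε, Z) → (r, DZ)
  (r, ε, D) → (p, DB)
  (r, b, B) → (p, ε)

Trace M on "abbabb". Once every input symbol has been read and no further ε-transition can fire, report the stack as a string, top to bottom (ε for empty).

(p, abbabb, Z) ⊢ (p, bbabb, BBZ) ⊢ (p, babb, BZ) ⊢ (p, abb, Z) ⊢ (p, bb, BBZ) ⊢ (p, b, BZ) ⊢ (p, ε, Z)
All input consumed in state p with stack Z.

Z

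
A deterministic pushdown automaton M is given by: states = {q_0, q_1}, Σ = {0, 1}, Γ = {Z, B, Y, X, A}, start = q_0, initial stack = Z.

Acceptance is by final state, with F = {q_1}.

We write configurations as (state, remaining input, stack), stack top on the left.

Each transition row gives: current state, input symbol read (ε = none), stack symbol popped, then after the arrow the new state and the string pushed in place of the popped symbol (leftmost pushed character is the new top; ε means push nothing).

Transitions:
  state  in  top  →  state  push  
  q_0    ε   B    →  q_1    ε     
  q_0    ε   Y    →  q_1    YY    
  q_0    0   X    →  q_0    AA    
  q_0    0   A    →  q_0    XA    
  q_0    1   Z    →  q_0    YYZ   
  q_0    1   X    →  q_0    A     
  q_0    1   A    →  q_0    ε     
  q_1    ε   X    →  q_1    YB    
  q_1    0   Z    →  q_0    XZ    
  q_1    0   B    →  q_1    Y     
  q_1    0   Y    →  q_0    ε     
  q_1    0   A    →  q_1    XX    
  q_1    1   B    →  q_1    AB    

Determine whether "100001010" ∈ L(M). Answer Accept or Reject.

Reject

(q_0, 100001010, Z)
  read 1, top Z: go to q_0, push YYZ → (q_0, 00001010, YYZ)
  ε-move, top Y: go to q_1, push YY → (q_1, 00001010, YYYZ)
  read 0, top Y: go to q_0, push ε → (q_0, 0001010, YYZ)
  ε-move, top Y: go to q_1, push YY → (q_1, 0001010, YYYZ)
  read 0, top Y: go to q_0, push ε → (q_0, 001010, YYZ)
  ε-move, top Y: go to q_1, push YY → (q_1, 001010, YYYZ)
  read 0, top Y: go to q_0, push ε → (q_0, 01010, YYZ)
  ε-move, top Y: go to q_1, push YY → (q_1, 01010, YYYZ)
  read 0, top Y: go to q_0, push ε → (q_0, 1010, YYZ)
  ε-move, top Y: go to q_1, push YY → (q_1, 1010, YYYZ)
No transition applies at (q_1, 1010, YYYZ); input not fully consumed.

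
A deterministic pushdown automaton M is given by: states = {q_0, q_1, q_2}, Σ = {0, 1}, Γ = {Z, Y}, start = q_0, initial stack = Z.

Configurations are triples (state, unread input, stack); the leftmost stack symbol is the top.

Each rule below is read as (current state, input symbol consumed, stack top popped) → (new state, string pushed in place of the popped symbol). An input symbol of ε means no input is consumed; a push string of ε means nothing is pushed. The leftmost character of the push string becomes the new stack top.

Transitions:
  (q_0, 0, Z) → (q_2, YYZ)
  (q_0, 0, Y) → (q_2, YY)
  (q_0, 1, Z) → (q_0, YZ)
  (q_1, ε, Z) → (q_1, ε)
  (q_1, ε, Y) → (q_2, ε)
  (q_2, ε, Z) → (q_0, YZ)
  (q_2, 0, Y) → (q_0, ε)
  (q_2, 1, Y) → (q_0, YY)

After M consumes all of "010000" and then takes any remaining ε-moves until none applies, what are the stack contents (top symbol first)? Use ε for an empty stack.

YYYZ

(q_0, 010000, Z) ⊢ (q_2, 10000, YYZ) ⊢ (q_0, 0000, YYYZ) ⊢ (q_2, 000, YYYYZ) ⊢ (q_0, 00, YYYZ) ⊢ (q_2, 0, YYYYZ) ⊢ (q_0, ε, YYYZ)
All input consumed in state q_0 with stack YYYZ.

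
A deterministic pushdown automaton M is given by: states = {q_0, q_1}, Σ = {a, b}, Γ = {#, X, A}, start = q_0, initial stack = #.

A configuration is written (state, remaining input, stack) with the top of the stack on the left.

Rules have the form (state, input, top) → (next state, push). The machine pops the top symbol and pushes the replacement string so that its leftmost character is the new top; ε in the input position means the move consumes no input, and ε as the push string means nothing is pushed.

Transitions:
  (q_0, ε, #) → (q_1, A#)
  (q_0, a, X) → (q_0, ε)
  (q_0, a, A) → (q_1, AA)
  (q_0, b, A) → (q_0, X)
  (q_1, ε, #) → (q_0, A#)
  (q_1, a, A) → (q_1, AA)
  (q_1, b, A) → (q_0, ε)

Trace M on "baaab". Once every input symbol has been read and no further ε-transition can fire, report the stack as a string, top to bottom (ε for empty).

AAA#

(q_0, baaab, #)
  ε-move, top #: go to q_1, push A# → (q_1, baaab, A#)
  read b, top A: go to q_0, push ε → (q_0, aaab, #)
  ε-move, top #: go to q_1, push A# → (q_1, aaab, A#)
  read a, top A: go to q_1, push AA → (q_1, aab, AA#)
  read a, top A: go to q_1, push AA → (q_1, ab, AAA#)
  read a, top A: go to q_1, push AA → (q_1, b, AAAA#)
  read b, top A: go to q_0, push ε → (q_0, ε, AAA#)
All input consumed in state q_0 with stack AAA#.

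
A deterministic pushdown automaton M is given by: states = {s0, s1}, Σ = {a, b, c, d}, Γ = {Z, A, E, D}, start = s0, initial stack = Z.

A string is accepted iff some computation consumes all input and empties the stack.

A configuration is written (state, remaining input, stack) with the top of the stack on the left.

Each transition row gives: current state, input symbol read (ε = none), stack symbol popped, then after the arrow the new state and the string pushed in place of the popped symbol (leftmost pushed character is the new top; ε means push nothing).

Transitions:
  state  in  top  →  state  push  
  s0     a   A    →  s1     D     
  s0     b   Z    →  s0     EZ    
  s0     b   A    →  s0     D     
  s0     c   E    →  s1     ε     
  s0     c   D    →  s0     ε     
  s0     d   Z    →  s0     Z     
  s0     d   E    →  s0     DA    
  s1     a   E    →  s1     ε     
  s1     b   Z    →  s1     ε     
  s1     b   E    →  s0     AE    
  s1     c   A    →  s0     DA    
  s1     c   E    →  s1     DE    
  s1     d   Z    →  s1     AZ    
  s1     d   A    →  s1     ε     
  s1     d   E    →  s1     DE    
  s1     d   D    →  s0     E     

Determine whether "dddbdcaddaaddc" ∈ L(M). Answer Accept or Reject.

Reject

(s0, dddbdcaddaaddc, Z) ⊢ (s0, ddbdcaddaaddc, Z) ⊢ (s0, dbdcaddaaddc, Z) ⊢ (s0, bdcaddaaddc, Z) ⊢ (s0, dcaddaaddc, EZ) ⊢ (s0, caddaaddc, DAZ) ⊢ (s0, addaaddc, AZ) ⊢ (s1, ddaaddc, DZ) ⊢ (s0, daaddc, EZ) ⊢ (s0, aaddc, DAZ)
No transition applies at (s0, aaddc, DAZ); input not fully consumed.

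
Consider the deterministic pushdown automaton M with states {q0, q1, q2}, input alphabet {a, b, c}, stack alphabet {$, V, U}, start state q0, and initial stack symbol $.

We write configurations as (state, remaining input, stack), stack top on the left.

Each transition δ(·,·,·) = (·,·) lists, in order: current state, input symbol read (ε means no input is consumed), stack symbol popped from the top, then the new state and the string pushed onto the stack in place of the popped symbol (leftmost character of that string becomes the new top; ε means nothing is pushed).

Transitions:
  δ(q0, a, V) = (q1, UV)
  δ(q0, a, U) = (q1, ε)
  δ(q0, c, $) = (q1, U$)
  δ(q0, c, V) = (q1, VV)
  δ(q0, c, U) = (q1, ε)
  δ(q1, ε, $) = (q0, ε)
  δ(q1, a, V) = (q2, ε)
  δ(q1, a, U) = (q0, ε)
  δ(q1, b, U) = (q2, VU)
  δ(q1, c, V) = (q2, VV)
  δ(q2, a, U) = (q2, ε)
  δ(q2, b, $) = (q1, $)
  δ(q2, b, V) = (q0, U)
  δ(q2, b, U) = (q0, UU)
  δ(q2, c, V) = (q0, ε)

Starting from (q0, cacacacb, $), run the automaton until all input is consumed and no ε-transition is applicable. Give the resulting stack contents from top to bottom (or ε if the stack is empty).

VU$

(q0, cacacacb, $) ⊢ (q1, acacacb, U$) ⊢ (q0, cacacb, $) ⊢ (q1, acacb, U$) ⊢ (q0, cacb, $) ⊢ (q1, acb, U$) ⊢ (q0, cb, $) ⊢ (q1, b, U$) ⊢ (q2, ε, VU$)
All input consumed in state q2 with stack VU$.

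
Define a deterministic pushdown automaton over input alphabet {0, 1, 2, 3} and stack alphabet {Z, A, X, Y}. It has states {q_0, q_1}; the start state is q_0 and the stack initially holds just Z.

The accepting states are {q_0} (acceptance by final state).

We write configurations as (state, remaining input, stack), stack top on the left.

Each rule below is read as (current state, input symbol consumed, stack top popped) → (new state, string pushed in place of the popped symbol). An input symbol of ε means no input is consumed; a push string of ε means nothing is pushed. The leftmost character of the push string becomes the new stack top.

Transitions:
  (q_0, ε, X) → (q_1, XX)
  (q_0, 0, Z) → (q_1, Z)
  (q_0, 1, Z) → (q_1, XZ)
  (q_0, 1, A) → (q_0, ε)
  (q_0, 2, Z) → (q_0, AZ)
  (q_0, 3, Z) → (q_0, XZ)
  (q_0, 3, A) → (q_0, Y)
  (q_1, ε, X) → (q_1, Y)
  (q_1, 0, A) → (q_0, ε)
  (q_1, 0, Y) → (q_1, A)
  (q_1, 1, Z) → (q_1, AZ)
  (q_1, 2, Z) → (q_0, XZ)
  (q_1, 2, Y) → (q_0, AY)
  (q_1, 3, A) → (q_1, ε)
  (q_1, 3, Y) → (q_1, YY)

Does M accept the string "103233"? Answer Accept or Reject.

(q_0, 103233, Z) ⊢ (q_1, 03233, XZ) ⊢ (q_1, 03233, YZ) ⊢ (q_1, 3233, AZ) ⊢ (q_1, 233, Z) ⊢ (q_0, 33, XZ) ⊢ (q_1, 33, XXZ) ⊢ (q_1, 33, YXZ) ⊢ (q_1, 3, YYXZ) ⊢ (q_1, ε, YYYXZ)
All input consumed; state q_1 ∉ F and no further ε-move applies.

Reject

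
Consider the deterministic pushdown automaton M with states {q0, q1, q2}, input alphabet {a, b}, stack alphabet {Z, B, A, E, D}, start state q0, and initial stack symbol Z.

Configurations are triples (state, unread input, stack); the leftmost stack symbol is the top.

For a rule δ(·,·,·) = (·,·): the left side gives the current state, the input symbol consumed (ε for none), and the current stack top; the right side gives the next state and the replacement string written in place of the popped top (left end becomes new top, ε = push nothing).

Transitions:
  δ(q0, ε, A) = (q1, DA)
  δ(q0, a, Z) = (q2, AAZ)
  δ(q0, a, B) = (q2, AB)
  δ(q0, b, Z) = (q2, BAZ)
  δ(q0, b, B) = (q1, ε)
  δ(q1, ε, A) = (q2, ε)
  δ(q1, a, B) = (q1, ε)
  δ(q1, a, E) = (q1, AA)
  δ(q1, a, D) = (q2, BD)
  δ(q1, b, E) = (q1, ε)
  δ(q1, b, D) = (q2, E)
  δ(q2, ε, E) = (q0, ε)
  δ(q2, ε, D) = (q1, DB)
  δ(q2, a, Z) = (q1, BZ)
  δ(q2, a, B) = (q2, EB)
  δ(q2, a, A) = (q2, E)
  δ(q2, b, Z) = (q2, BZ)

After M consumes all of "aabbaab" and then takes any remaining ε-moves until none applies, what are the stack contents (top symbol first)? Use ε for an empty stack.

DAZ

(q0, aabbaab, Z) ⊢ (q2, abbaab, AAZ) ⊢ (q2, bbaab, EAZ) ⊢ (q0, bbaab, AZ) ⊢ (q1, bbaab, DAZ) ⊢ (q2, baab, EAZ) ⊢ (q0, baab, AZ) ⊢ (q1, baab, DAZ) ⊢ (q2, aab, EAZ) ⊢ (q0, aab, AZ) ⊢ (q1, aab, DAZ) ⊢ (q2, ab, BDAZ) ⊢ (q2, b, EBDAZ) ⊢ (q0, b, BDAZ) ⊢ (q1, ε, DAZ)
All input consumed in state q1 with stack DAZ.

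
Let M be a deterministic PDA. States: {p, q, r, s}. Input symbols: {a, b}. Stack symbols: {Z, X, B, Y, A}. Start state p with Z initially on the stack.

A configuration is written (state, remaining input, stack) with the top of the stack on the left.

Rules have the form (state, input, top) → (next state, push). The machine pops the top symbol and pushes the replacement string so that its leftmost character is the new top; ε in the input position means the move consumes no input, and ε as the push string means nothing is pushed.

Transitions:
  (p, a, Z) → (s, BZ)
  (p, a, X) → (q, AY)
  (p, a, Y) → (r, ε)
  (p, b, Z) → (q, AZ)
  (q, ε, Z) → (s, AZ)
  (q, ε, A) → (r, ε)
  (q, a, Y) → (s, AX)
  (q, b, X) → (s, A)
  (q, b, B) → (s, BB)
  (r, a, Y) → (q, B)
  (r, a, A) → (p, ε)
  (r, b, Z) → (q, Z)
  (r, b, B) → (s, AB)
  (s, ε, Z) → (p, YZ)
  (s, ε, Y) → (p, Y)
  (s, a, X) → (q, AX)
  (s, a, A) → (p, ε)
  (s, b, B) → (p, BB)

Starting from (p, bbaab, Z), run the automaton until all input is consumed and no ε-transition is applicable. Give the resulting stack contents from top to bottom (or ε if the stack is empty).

(p, bbaab, Z)
  read b, top Z: go to q, push AZ → (q, baab, AZ)
  ε-move, top A: go to r, push ε → (r, baab, Z)
  read b, top Z: go to q, push Z → (q, aab, Z)
  ε-move, top Z: go to s, push AZ → (s, aab, AZ)
  read a, top A: go to p, push ε → (p, ab, Z)
  read a, top Z: go to s, push BZ → (s, b, BZ)
  read b, top B: go to p, push BB → (p, ε, BBZ)
All input consumed in state p with stack BBZ.

BBZ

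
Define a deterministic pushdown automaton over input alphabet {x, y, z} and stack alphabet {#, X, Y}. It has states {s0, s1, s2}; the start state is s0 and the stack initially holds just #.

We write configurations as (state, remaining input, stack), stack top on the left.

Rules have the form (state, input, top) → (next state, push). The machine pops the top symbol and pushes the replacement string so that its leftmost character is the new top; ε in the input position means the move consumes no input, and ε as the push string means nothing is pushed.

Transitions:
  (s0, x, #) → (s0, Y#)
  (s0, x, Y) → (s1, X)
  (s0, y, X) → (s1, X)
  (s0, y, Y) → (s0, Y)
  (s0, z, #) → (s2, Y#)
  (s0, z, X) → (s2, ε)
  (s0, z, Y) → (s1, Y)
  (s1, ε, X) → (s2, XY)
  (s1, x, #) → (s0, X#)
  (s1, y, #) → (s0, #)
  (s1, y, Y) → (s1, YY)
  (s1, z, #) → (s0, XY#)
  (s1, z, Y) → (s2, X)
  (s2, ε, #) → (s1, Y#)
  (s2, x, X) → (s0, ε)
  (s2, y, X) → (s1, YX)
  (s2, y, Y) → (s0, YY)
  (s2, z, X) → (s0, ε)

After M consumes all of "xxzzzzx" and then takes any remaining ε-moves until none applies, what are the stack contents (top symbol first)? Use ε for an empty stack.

Y#

(s0, xxzzzzx, #) ⊢ (s0, xzzzzx, Y#) ⊢ (s1, zzzzx, X#) ⊢ (s2, zzzzx, XY#) ⊢ (s0, zzzx, Y#) ⊢ (s1, zzx, Y#) ⊢ (s2, zx, X#) ⊢ (s0, x, #) ⊢ (s0, ε, Y#)
All input consumed in state s0 with stack Y#.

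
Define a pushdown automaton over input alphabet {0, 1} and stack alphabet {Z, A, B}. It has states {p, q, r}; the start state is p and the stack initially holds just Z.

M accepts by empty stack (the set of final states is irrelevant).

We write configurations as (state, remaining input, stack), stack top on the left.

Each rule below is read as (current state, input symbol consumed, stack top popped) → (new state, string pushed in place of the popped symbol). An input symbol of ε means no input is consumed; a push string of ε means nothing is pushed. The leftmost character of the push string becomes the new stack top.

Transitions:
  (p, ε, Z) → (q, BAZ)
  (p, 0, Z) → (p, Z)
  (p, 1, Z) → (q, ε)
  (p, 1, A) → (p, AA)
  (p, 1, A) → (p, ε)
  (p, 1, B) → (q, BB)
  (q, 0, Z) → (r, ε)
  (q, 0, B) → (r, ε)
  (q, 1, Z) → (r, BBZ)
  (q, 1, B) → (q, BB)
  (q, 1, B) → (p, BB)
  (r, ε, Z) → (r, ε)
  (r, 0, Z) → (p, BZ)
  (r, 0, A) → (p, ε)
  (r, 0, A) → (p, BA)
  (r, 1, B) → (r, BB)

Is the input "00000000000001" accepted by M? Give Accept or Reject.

One accepting computation: (p, 00000000000001, Z) ⊢ (p, 0000000000001, Z) ⊢ (p, 000000000001, Z) ⊢ (p, 00000000001, Z) ⊢ (p, 0000000001, Z) ⊢ (p, 000000001, Z) ⊢ (p, 00000001, Z) ⊢ (p, 0000001, Z) ⊢ (p, 000001, Z) ⊢ (p, 00001, Z) ⊢ (p, 0001, Z) ⊢ (p, 001, Z) ⊢ (p, 01, Z) ⊢ (p, 1, Z) ⊢ (q, ε, ε)
All input consumed and the stack is empty.

Accept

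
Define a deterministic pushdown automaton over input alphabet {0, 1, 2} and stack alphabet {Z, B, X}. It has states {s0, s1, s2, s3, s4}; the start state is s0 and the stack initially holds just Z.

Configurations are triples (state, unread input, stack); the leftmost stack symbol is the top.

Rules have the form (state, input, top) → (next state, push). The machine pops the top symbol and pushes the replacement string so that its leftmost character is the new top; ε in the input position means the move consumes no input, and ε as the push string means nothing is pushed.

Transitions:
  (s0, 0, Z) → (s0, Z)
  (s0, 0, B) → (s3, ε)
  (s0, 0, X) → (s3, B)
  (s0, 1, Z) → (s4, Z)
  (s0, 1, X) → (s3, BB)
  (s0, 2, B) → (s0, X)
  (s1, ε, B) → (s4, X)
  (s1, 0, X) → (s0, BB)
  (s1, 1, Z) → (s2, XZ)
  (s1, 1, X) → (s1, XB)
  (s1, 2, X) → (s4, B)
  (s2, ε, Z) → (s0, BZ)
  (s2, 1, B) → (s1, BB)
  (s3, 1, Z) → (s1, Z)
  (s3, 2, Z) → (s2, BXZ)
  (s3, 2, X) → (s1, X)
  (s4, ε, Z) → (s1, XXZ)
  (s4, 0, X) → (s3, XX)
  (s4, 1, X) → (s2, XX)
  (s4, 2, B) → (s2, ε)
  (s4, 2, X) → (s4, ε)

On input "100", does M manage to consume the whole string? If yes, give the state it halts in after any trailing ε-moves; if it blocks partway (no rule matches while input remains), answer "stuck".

(s0, 100, Z) ⊢ (s4, 00, Z) ⊢ (s1, 00, XXZ) ⊢ (s0, 0, BBXZ) ⊢ (s3, ε, BXZ)
All input consumed; M is in state s3.

s3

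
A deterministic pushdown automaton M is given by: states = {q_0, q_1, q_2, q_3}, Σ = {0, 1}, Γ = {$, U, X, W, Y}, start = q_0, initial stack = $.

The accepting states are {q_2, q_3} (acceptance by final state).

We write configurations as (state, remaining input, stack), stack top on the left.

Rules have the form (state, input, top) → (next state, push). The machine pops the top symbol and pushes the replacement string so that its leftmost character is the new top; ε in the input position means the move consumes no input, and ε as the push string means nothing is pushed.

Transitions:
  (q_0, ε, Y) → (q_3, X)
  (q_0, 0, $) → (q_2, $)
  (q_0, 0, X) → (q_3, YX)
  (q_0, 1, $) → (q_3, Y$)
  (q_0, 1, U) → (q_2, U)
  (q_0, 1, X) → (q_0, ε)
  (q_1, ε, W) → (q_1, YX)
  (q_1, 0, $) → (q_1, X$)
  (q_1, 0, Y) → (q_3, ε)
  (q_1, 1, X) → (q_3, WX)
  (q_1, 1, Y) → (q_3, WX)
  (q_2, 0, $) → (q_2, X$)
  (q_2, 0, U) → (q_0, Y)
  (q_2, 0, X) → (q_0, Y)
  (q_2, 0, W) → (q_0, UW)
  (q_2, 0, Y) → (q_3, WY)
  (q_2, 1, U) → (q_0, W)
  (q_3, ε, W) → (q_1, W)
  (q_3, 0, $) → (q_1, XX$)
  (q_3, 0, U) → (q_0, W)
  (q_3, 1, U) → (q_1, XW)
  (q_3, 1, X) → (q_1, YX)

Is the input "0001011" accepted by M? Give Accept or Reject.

(q_0, 0001011, $) ⊢ (q_2, 001011, $) ⊢ (q_2, 01011, X$) ⊢ (q_0, 1011, Y$) ⊢ (q_3, 1011, X$) ⊢ (q_1, 011, YX$) ⊢ (q_3, 11, X$) ⊢ (q_1, 1, YX$) ⊢ (q_3, ε, WXX$)
All input consumed; state q_3 ∈ F.

Accept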